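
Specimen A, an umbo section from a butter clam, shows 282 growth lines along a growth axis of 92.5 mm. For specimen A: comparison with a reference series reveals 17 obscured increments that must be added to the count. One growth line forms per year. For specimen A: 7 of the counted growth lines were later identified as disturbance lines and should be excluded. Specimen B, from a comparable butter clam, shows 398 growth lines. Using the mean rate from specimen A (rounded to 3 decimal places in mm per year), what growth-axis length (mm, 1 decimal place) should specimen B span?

Specimen A: adjusted count: 282 − 7 + 17 = 292 growth lines.
A: Extension rate ≈ 92.5 / 292 = 0.317 mm/yr.
For B, 0.317 mm/year × 398 years = 126.2 mm.

126.2 mm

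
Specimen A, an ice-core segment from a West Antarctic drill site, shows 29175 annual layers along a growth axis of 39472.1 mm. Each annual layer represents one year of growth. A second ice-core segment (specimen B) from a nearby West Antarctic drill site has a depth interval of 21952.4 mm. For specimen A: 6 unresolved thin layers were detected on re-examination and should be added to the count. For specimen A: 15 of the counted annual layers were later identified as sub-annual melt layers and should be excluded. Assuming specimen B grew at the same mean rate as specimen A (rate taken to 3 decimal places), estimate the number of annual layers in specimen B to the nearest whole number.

Specimen A: true annual layer count = 29175 − 15 + 6 = 29166.
A: Mean rate = 39472.1 mm / 29166 years ≈ 1.353 mm/year.
B spans 21952.4 / 1.353 = 16224.98 years ≈ 16225 annual layers.

16225 annual layers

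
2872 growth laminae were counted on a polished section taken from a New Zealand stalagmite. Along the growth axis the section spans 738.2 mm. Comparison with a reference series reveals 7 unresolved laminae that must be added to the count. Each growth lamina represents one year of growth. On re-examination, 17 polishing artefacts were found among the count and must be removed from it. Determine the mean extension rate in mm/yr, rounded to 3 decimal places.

Adjusted count: 2872 − 17 + 7 = 2862 growth laminae.
Extension rate ≈ 738.2 / 2862 = 0.258 mm/yr.

0.258 mm/yr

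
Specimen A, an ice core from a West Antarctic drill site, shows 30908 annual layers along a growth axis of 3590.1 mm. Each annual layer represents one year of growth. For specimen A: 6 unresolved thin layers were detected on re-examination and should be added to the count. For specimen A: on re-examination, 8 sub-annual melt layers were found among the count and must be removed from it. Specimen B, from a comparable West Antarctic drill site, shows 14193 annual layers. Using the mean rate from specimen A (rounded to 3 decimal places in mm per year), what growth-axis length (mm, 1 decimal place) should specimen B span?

Specimen A: adjusted count: 30908 − 8 + 6 = 30906 annual layers.
A: Extension rate ≈ 3590.1 / 30906 = 0.116 mm per year.
Length of B = 0.116 × 14193 = 1646.4 mm.

1646.4 mm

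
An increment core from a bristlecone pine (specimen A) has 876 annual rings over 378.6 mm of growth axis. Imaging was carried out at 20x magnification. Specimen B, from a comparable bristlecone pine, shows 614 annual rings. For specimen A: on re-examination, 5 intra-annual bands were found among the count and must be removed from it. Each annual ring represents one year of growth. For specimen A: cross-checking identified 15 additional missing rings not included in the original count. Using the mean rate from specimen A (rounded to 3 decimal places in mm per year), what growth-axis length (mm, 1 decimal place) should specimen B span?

262.2 mm

Specimen A: correcting the raw count gives 876 − 5 + 15 = 886 true annual rings.
A: Mean rate = 378.6 mm / 886 years ≈ 0.427 mm/year.
Length of B = 0.427 × 614 = 262.2 mm.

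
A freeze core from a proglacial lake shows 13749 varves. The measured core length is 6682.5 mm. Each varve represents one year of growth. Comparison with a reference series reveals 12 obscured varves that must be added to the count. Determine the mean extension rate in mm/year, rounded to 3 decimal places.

0.486 mm/year

After corrections the count is 13749 + 12 = 13761 varves.
Extension rate ≈ 6682.5 / 13761 = 0.486 mm/year.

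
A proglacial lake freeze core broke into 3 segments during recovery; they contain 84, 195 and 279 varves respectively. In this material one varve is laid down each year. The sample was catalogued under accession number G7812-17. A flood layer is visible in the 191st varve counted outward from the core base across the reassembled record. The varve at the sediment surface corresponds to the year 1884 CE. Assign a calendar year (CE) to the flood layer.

Total varves = 84 + 195 + 279 = 558.
558 − 191 = 367 varves lie beyond the flood layer toward the sediment surface.
Counting back 367 years from 1884 CE places the flood layer in 1884 − 367 = 1517 CE.

1517 CE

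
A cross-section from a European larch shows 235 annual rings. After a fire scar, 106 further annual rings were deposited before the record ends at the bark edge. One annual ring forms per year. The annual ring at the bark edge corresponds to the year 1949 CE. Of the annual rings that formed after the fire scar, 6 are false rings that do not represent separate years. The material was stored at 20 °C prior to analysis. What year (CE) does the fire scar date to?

1849 CE

106 annual rings post-date the fire scar.
Removing the 6 false annual rings leaves 106 − 6 = 100 true annual rings beyond the fire scar.
1949 − 100 = 1849 CE.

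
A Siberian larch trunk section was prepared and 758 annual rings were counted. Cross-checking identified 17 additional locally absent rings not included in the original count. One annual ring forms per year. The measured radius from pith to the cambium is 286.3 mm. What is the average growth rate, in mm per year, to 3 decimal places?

Correcting the raw count gives 758 + 17 = 775 true annual rings.
Extension rate ≈ 286.3 / 775 = 0.369 mm per year.

0.369 mm per year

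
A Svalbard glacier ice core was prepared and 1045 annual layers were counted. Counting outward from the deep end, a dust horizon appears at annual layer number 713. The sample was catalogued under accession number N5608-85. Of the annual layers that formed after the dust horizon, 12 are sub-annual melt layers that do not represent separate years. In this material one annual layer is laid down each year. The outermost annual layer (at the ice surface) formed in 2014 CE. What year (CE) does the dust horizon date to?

The dust horizon sits at annual layer 713 from the deep end, so 1045 − 713 = 332 annual layers formed after it.
Removing the 12 false annual layers leaves 332 − 12 = 320 true annual layers beyond the dust horizon.
2014 − 320 = 1694 CE.

1694 CE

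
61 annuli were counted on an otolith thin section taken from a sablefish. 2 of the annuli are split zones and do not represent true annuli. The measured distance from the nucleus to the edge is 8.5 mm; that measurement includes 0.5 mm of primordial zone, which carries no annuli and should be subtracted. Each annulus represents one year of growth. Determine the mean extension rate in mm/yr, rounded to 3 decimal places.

Adjusted count: 61 − 2 = 59 annuli.
The growth record spans 8.5 − 0.5 = 8.0 mm.
Mean rate = 8.0 mm / 59 years ≈ 0.136 mm/yr.

0.136 mm/yr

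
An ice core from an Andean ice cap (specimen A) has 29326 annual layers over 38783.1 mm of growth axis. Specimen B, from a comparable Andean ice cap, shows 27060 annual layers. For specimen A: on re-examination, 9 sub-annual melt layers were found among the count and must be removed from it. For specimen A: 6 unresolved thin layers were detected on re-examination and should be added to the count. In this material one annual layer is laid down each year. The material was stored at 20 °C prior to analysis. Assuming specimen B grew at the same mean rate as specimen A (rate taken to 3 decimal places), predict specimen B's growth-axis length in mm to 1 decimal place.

35800.4 mm

Specimen A: true annual layer count = 29326 − 9 + 6 = 29323.
A: Mean rate = 38783.1 mm / 29323 years ≈ 1.323 mm/yr.
B's length ≈ 1.323 × 27060 = 35800.4 mm.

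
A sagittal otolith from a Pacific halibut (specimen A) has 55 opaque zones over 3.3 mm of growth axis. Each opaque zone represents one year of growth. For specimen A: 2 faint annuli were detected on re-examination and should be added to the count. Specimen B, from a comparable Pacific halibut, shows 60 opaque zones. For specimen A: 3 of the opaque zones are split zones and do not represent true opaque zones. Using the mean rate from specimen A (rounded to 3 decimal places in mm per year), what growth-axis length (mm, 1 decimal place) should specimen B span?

3.7 mm

Specimen A: correcting the raw count gives 55 − 3 + 2 = 54 true opaque zones.
A: Extension rate ≈ 3.3 / 54 = 0.061 mm per year.
B's length ≈ 0.061 × 60 = 3.7 mm.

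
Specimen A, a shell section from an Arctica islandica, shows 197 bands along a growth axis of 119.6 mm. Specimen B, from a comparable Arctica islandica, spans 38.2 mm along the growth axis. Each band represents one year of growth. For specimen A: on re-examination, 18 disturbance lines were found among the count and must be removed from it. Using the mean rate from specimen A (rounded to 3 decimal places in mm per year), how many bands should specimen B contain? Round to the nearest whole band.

Specimen A: after corrections the count is 197 − 18 = 179 bands.
A: Mean rate = 119.6 mm / 179 years ≈ 0.668 mm/yr.
Specimen B: 38.2 mm / 0.668 mm per year = 57.19 years ≈ 57 bands.

57 bands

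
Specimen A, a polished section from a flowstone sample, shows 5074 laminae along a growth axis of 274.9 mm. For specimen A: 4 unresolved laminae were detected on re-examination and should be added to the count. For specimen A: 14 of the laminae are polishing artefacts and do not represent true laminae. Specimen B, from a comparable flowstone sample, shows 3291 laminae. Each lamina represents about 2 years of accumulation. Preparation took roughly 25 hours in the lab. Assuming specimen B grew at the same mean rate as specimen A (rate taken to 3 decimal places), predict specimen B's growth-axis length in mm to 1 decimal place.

Specimen A: adjusted count: 5074 − 14 + 4 = 5064 laminae.
Specimen A: at 2 years per lamina, 5064 × 2 = 10128 years.
A: Extension rate ≈ 274.9 / 10128 = 0.027 mm/year.
Specimen B: at 2 years per lamina, 3291 × 2 = 6582 years. For B, 0.027 mm/year × 6582 years = 177.7 mm.

177.7 mm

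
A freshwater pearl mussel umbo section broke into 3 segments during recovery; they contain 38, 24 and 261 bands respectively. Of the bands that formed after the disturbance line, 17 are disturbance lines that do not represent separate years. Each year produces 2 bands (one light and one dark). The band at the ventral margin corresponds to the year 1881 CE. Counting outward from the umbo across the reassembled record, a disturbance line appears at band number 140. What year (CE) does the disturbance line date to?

Total bands = 38 + 24 + 261 = 323.
The disturbance line sits at band 140 from the umbo, so 323 − 140 = 183 bands formed after it.
Excluding 17 false bands: 183 − 17 = 166.
Dividing by 2 bands per year: 166 / 2 = 83 years.
Counting back 83 years from 1881 CE places the disturbance line in 1881 − 83 = 1798 CE.

1798 CE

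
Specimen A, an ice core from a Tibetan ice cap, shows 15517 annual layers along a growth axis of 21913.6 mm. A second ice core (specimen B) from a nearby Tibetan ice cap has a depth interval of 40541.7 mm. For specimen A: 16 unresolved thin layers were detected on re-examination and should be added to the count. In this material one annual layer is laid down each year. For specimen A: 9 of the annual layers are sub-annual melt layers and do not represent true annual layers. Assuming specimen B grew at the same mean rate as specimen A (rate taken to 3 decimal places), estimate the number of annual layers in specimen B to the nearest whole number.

28712 annual layers

Specimen A: after corrections the count is 15517 − 9 + 16 = 15524 annual layers.
A: Extension rate ≈ 21913.6 / 15524 = 1.412 mm/yr.
B spans 40541.7 / 1.412 = 28712.25 years ≈ 28712 annual layers.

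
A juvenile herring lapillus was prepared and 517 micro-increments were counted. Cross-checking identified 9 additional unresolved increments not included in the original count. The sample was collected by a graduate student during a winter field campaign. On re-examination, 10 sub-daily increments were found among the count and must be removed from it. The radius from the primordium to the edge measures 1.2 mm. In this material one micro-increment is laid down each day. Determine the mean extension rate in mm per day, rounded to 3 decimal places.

After corrections the count is 517 − 10 + 9 = 516 micro-increments.
Extension rate ≈ 1.2 / 516 = 0.002 mm per day.

0.002 mm per day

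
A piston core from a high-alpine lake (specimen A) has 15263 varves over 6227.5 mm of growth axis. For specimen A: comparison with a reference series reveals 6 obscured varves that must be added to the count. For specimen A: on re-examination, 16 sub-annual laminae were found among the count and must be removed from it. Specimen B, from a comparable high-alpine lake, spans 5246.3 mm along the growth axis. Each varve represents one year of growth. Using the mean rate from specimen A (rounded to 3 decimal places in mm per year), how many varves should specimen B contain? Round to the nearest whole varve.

12859 varves

Specimen A: true varve count = 15263 − 16 + 6 = 15253.
A: Mean rate = 6227.5 mm / 15253 years ≈ 0.408 mm/year.
For B, 5246.3 / 0.408 = 12858.58 years ≈ 12859 varves.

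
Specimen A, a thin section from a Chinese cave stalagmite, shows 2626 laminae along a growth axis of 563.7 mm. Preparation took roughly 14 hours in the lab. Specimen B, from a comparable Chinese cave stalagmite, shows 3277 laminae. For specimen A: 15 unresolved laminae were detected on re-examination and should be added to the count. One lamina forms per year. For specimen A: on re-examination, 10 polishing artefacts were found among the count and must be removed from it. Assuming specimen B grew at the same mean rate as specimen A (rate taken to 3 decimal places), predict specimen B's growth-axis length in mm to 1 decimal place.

701.3 mm

Specimen A: correcting the raw count gives 2626 − 10 + 15 = 2631 true laminae.
A: Extension rate ≈ 563.7 / 2631 = 0.214 mm/year.
Length of B = 0.214 × 3277 = 701.3 mm.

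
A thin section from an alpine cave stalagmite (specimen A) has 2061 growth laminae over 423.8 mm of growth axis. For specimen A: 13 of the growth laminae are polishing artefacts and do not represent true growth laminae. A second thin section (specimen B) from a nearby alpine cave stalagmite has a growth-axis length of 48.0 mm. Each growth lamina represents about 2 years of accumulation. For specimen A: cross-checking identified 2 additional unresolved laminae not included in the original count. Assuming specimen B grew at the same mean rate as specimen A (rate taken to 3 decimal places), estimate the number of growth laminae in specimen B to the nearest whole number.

Specimen A: adjusted count: 2061 − 13 + 2 = 2050 growth laminae.
Specimen A: 2050 growth laminae at 2 years each span 2050 × 2 = 4100 years.
A: Mean rate = 423.8 mm / 4100 years ≈ 0.103 mm per year.
B spans 48.0 / 0.103 = 466.02 years; at 2 years per growth lamina that is 466.02 / 2 ≈ 233 growth laminae.

233 growth laminae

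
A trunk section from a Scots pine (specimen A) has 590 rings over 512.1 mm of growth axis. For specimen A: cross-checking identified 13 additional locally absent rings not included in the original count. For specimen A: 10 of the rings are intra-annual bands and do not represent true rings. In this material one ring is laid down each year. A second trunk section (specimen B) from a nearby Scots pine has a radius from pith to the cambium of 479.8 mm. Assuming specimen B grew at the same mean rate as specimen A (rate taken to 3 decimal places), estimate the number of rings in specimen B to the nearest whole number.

555 rings

Specimen A: true ring count = 590 − 10 + 13 = 593.
A: Mean rate = 512.1 mm / 593 years ≈ 0.864 mm/yr.
For B, 479.8 / 0.864 = 555.32 years ≈ 555 rings.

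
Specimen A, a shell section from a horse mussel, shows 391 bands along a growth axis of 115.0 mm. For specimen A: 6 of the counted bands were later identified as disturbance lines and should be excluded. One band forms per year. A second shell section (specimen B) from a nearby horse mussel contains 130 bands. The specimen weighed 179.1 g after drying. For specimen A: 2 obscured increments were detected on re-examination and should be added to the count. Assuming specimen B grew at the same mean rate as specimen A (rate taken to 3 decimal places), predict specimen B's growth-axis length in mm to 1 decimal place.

Specimen A: after corrections the count is 391 − 6 + 2 = 387 bands.
A: Mean rate = 115.0 mm / 387 years ≈ 0.297 mm/yr.
B's length ≈ 0.297 × 130 = 38.6 mm.

38.6 mm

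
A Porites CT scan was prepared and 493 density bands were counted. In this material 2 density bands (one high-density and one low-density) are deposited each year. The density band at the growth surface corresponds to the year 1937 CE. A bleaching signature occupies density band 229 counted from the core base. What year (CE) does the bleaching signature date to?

Between density band 229 and the growth surface there are 493 − 229 = 264 density bands.
Dividing by 2 density bands per year: 264 / 2 = 132 years.
The density band at the growth surface is 1937 CE, so the bleaching signature dates to 1937 − 132 = 1805 CE.

1805 CE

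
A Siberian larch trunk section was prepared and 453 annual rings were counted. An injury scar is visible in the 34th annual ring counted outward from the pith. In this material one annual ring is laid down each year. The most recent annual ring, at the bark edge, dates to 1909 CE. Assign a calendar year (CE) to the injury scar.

453 − 34 = 419 annual rings lie beyond the injury scar toward the bark edge.
The annual ring at the bark edge is 1909 CE, so the injury scar dates to 1909 − 419 = 1490 CE.

1490 CE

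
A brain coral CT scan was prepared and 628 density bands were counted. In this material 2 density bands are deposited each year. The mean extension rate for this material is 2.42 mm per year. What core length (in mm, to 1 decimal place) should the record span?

759.9 mm

Dividing by 2 density bands per year: 628 / 2 = 314 years.
314 years at 2.42 mm/year gives 2.42 × 314 = 759.9 mm.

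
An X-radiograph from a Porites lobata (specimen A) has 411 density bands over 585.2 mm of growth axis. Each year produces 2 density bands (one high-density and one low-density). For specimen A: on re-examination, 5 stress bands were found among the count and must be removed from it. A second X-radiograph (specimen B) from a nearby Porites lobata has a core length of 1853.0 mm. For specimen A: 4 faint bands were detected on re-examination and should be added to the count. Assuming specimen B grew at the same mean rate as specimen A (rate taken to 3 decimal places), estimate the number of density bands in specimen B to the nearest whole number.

Specimen A: after corrections the count is 411 − 5 + 4 = 410 density bands.
Specimen A: 410 density bands at 2 per year is 410 / 2 = 205 years.
A: 585.2 mm over 205 years gives 585.2 / 205 ≈ 2.855 mm per year.
B spans 1853.0 / 2.855 = 649.04 years; at 2 density bands per year that is 649.04 × 2 ≈ 1298 density bands.

1298 density bands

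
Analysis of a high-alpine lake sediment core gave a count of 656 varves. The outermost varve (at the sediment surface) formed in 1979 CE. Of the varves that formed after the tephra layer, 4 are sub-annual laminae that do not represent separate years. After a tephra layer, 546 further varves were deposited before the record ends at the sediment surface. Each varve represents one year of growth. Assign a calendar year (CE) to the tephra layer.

1437 CE

There are 546 varves younger than the tephra layer.
Removing the 4 false varves leaves 546 − 4 = 542 true varves beyond the tephra layer.
Counting back 542 years from 1979 CE places the tephra layer in 1979 − 542 = 1437 CE.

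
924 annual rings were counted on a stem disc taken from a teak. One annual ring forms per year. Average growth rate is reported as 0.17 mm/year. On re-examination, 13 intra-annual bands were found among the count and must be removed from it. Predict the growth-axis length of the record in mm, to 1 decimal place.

Adjusted count: 924 − 13 = 911 annual rings.
Predicted length = 0.17 mm/year × 911 years = 154.9 mm.

154.9 mm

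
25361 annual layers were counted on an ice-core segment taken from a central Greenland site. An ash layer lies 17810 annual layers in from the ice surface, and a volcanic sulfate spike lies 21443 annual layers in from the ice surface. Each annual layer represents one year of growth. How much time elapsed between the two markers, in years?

The two markers are separated by 21443 − 17810 = 3633 annual layers.
One annual layer per year makes the interval 3633 years.

3633 years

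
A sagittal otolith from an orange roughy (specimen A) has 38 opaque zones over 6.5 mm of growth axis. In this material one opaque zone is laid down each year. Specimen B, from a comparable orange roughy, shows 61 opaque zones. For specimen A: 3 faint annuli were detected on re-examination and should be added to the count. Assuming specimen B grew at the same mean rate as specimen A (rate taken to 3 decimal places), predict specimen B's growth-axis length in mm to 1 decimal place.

9.7 mm

Specimen A: true opaque zone count = 38 + 3 = 41.
A: Extension rate ≈ 6.5 / 41 = 0.159 mm/yr.
Length of B = 0.159 × 61 = 9.7 mm.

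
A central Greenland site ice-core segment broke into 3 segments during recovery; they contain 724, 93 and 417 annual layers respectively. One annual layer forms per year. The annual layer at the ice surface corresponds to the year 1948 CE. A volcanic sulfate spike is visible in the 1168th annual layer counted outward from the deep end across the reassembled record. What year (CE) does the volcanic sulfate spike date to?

Total annual layers = 724 + 93 + 417 = 1234.
1234 − 1168 = 66 annual layers lie beyond the volcanic sulfate spike toward the ice surface.
Counting back 66 years from 1948 CE places the volcanic sulfate spike in 1948 − 66 = 1882 CE.

1882 CE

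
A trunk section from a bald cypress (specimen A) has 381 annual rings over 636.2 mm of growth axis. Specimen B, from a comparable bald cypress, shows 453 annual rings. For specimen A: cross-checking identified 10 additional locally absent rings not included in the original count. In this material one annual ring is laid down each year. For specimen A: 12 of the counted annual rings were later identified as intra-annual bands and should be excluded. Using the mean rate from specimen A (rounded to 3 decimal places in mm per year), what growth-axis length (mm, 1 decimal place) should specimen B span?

760.6 mm

Specimen A: after corrections the count is 381 − 12 + 10 = 379 annual rings.
A: Extension rate ≈ 636.2 / 379 = 1.679 mm/year.
B's length ≈ 1.679 × 453 = 760.6 mm.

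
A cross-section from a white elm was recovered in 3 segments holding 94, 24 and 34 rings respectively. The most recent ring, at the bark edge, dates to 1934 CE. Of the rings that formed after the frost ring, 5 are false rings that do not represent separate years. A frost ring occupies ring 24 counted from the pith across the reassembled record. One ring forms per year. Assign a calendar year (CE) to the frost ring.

1811 CE

Total rings = 94 + 24 + 34 = 152.
Between ring 24 and the bark edge there are 152 − 24 = 128 rings.
Removing the 5 false rings leaves 128 − 5 = 123 true rings beyond the frost ring.
The ring at the bark edge is 1934 CE, so the frost ring dates to 1934 − 123 = 1811 CE.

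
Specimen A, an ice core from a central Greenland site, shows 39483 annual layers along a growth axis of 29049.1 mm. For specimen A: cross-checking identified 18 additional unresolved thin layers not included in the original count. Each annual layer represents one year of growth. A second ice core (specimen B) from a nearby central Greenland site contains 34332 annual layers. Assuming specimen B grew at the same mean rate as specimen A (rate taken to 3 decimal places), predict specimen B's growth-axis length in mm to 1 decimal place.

25234.0 mm

Specimen A: adjusted count: 39483 + 18 = 39501 annual layers.
A: 29049.1 mm over 39501 years gives 29049.1 / 39501 ≈ 0.735 mm/yr.
Length of B = 0.735 × 34332 = 25234.0 mm.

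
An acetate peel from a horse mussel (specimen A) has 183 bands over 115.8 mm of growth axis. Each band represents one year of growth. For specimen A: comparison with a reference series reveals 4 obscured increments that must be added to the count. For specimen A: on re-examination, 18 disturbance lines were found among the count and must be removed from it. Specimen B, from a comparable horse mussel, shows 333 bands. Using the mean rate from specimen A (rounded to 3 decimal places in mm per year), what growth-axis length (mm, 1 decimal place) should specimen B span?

Specimen A: adjusted count: 183 − 18 + 4 = 169 bands.
A: Mean rate = 115.8 mm / 169 years ≈ 0.685 mm per year.
B's length ≈ 0.685 × 333 = 228.1 mm.

228.1 mm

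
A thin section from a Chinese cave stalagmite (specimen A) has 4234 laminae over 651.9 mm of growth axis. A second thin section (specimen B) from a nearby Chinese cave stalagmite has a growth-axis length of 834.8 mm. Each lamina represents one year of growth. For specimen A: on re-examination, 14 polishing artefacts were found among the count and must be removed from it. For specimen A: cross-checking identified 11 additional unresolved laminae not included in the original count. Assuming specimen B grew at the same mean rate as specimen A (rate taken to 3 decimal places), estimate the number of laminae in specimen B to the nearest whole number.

5421 laminae

Specimen A: after corrections the count is 4234 − 14 + 11 = 4231 laminae.
A: Extension rate ≈ 651.9 / 4231 = 0.154 mm per year.
B spans 834.8 / 0.154 = 5420.78 years ≈ 5421 laminae.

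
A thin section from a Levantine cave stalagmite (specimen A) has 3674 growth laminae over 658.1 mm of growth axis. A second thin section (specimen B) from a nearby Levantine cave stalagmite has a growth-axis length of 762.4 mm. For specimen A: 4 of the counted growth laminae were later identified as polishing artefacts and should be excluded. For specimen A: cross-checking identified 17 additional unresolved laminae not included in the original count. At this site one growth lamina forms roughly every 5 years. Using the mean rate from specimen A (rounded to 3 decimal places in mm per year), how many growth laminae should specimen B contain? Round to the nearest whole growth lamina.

Specimen A: true growth lamina count = 3674 − 4 + 17 = 3687.
Specimen A: 3687 growth laminae at 5 years each span 3687 × 5 = 18435 years.
A: 658.1 mm over 18435 years gives 658.1 / 18435 ≈ 0.036 mm/yr.
For B, 762.4 / 0.036 = 21177.78 years; at 5 years per growth lamina that is 21177.78 / 5 ≈ 4236 growth laminae.

4236 growth laminae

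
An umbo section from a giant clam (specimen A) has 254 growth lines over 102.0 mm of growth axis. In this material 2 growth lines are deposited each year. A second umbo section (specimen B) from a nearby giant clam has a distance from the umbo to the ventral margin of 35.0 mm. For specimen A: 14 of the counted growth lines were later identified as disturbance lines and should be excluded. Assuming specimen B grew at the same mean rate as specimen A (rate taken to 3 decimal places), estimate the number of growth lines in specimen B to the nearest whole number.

82 growth lines

Specimen A: after corrections the count is 254 − 14 = 240 growth lines.
Specimen A: 240 growth lines at 2 per year is 240 / 2 = 120 years.
A: Mean rate = 102.0 mm / 120 years ≈ 0.850 mm/year.
B spans 35.0 / 0.850 = 41.18 years; at 2 growth lines per year that is 41.18 × 2 ≈ 82 growth lines.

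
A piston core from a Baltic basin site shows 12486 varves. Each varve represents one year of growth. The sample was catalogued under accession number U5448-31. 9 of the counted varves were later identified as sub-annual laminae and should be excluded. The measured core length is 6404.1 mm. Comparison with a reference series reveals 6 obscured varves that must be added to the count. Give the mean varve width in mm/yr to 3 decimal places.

True varve count = 12486 − 9 + 6 = 12483.
Extension rate ≈ 6404.1 / 12483 = 0.513 mm/yr.

0.513 mm/yr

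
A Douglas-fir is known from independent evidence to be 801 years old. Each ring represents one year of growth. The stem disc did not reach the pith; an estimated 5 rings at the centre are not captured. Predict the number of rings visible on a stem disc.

One ring per year gives 801 rings over 801 years.
Subtracting the 5 rings not captured gives 801 − 5 = 796 rings in the record.

796 rings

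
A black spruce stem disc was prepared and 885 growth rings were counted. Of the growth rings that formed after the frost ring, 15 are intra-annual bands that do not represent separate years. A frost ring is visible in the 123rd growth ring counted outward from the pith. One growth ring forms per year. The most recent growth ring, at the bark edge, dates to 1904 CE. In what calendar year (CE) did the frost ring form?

1157 CE

The frost ring sits at growth ring 123 from the pith, so 885 − 123 = 762 growth rings formed after it.
762 − 15 false = 747 true growth rings after the frost ring.
Counting back 747 years from 1904 CE places the frost ring in 1904 − 747 = 1157 CE.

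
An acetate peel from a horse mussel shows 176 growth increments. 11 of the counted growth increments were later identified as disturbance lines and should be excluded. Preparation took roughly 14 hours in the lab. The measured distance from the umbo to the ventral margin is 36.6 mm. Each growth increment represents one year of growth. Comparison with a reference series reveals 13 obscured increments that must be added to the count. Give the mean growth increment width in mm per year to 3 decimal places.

After corrections the count is 176 − 11 + 13 = 178 growth increments.
36.6 mm over 178 years gives 36.6 / 178 ≈ 0.206 mm per year.

0.206 mm per year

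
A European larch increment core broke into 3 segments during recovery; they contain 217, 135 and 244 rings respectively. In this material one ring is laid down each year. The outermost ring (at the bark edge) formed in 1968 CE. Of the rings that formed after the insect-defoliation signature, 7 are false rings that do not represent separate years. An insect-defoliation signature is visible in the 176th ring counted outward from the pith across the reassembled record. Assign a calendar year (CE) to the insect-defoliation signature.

1555 CE

Total rings = 217 + 135 + 244 = 596.
Between ring 176 and the bark edge there are 596 − 176 = 420 rings.
420 − 7 false = 413 true rings after the insect-defoliation signature.
Counting back 413 years from 1968 CE places the insect-defoliation signature in 1968 − 413 = 1555 CE.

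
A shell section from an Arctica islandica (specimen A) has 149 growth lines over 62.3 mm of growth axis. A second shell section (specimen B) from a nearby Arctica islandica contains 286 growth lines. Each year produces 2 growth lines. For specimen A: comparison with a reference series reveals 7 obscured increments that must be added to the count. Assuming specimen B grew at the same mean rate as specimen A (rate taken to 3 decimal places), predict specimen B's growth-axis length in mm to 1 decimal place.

Specimen A: true growth line count = 149 + 7 = 156.
Specimen A: dividing by 2 growth lines per year: 156 / 2 = 78 years.
A: Mean rate = 62.3 mm / 78 years ≈ 0.799 mm/yr.
Specimen B: dividing by 2 growth lines per year: 286 / 2 = 143 years. For B, 0.799 mm/year × 143 years = 114.3 mm.

114.3 mm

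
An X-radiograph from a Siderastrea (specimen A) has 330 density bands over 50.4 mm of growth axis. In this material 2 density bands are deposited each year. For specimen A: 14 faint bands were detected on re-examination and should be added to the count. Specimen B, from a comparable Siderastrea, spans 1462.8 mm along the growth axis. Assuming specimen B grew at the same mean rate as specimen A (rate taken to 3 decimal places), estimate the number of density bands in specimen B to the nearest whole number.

Specimen A: true density band count = 330 + 14 = 344.
Specimen A: dividing by 2 density bands per year: 344 / 2 = 172 years.
A: 50.4 mm over 172 years gives 50.4 / 172 ≈ 0.293 mm per year.
Specimen B: 1462.8 mm / 0.293 mm per year = 4992.49 years; at 2 density bands per year that is 4992.49 × 2 ≈ 9985 density bands.

9985 density bands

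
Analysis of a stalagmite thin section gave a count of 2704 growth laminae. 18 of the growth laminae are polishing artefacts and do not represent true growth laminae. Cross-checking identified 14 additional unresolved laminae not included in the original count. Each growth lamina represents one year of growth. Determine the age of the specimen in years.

After corrections the count is 2704 − 18 + 14 = 2700 growth laminae.
One growth lamina per year makes the duration 2700 years.

2700 years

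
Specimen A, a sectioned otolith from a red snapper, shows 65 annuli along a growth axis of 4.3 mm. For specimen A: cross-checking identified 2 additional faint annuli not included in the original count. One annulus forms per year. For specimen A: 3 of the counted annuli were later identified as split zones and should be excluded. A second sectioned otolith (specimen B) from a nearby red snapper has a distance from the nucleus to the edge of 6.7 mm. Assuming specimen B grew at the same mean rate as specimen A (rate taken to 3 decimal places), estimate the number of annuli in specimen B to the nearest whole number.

100 annuli

Specimen A: adjusted count: 65 − 3 + 2 = 64 annuli.
A: Extension rate ≈ 4.3 / 64 = 0.067 mm/yr.
Specimen B: 6.7 mm / 0.067 mm per year = 100.00 years ≈ 100 annuli.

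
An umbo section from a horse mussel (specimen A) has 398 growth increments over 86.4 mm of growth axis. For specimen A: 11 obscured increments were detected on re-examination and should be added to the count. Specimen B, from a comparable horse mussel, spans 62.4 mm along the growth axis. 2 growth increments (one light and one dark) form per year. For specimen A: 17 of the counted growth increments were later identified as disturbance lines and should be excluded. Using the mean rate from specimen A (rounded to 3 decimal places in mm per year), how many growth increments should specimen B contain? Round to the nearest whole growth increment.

Specimen A: true growth increment count = 398 − 17 + 11 = 392.
Specimen A: 392 growth increments at 2 per year is 392 / 2 = 196 years.
A: Mean rate = 86.4 mm / 196 years ≈ 0.441 mm per year.
Specimen B: 62.4 mm / 0.441 mm per year = 141.50 years; at 2 growth increments per year that is 141.50 × 2 ≈ 283 growth increments.

283 growth increments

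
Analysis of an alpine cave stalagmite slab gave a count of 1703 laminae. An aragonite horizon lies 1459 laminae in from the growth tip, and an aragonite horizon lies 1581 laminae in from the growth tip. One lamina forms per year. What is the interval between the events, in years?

1581 − 1459 = 122 laminae lie between the two events.
One lamina per year makes the interval 122 years.

122 years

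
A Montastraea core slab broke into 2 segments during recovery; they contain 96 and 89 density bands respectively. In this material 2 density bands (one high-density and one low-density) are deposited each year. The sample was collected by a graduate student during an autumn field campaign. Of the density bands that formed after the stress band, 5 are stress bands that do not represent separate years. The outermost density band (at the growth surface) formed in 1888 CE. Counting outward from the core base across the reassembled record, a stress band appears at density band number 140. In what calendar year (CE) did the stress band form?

1868 CE

Total density bands = 96 + 89 = 185.
185 − 140 = 45 density bands lie beyond the stress band toward the growth surface.
Excluding 5 false density bands: 45 − 5 = 40.
With 2 density bands per year, 40 / 2 = 20 years.
The density band at the growth surface is 1888 CE, so the stress band dates to 1888 − 20 = 1868 CE.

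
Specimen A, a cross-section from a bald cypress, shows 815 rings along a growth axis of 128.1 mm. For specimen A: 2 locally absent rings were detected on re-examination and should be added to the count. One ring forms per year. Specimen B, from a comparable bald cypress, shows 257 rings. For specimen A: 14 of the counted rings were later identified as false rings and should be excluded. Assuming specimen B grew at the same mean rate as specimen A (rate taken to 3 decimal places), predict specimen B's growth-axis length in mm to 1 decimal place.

41.1 mm

Specimen A: after corrections the count is 815 − 14 + 2 = 803 rings.
A: Extension rate ≈ 128.1 / 803 = 0.160 mm per year.
Length of B = 0.160 × 257 = 41.1 mm.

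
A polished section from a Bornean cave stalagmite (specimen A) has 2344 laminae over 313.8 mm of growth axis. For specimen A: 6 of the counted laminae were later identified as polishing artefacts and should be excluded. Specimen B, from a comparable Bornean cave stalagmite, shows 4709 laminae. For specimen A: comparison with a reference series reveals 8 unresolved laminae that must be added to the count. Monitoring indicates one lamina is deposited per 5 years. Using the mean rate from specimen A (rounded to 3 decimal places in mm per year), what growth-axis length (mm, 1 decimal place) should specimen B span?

Specimen A: correcting the raw count gives 2344 − 6 + 8 = 2346 true laminae.
Specimen A: at 5 years per lamina, 2346 × 5 = 11730 years.
A: Mean rate = 313.8 mm / 11730 years ≈ 0.027 mm/year.
Specimen B: multiplying by 5 years per lamina: 4709 × 5 = 23545 years. For B, 0.027 mm/year × 23545 years = 635.7 mm.

635.7 mm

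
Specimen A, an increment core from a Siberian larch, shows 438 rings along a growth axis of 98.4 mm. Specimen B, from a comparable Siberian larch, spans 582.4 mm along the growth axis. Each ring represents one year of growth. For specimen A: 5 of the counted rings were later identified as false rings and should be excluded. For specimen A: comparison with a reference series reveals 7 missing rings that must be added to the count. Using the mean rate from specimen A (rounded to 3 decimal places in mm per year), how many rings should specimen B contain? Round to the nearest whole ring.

2600 rings

Specimen A: true ring count = 438 − 5 + 7 = 440.
A: Mean rate = 98.4 mm / 440 years ≈ 0.224 mm per year.
Specimen B: 582.4 mm / 0.224 mm per year = 2600.00 years ≈ 2600 rings.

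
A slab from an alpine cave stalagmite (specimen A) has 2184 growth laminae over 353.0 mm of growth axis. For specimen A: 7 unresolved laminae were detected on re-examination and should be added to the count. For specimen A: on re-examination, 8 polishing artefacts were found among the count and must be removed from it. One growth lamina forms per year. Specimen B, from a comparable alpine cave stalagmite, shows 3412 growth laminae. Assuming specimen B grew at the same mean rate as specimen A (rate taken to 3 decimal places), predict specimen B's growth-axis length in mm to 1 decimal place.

Specimen A: true growth lamina count = 2184 − 8 + 7 = 2183.
A: Extension rate ≈ 353.0 / 2183 = 0.162 mm/year.
B's length ≈ 0.162 × 3412 = 552.7 mm.

552.7 mm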